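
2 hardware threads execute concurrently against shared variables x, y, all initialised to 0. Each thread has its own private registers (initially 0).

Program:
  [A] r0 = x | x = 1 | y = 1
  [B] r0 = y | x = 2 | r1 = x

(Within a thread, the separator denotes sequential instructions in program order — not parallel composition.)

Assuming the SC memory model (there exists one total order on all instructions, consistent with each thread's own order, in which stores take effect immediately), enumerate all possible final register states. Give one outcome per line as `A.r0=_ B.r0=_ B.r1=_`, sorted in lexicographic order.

outcome vector order: (A.r0,B.r0,B.r1)
|SC outcomes| = 5

A.r0=0 B.r0=0 B.r1=1
A.r0=0 B.r0=0 B.r1=2
A.r0=0 B.r0=1 B.r1=2
A.r0=2 B.r0=0 B.r1=1
A.r0=2 B.r0=0 B.r1=2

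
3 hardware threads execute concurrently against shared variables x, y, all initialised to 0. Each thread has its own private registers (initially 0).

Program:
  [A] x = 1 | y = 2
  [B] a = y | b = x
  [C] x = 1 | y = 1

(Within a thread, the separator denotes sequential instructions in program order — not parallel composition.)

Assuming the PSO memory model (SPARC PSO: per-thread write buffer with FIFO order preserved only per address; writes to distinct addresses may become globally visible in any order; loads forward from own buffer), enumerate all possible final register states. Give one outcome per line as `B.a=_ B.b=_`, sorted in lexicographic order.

B.a=0 B.b=0
B.a=0 B.b=1
B.a=1 B.b=0
B.a=1 B.b=1
B.a=2 B.b=0
B.a=2 B.b=1

outcome vector order: (B.a,B.b)
|PSO outcomes| = 6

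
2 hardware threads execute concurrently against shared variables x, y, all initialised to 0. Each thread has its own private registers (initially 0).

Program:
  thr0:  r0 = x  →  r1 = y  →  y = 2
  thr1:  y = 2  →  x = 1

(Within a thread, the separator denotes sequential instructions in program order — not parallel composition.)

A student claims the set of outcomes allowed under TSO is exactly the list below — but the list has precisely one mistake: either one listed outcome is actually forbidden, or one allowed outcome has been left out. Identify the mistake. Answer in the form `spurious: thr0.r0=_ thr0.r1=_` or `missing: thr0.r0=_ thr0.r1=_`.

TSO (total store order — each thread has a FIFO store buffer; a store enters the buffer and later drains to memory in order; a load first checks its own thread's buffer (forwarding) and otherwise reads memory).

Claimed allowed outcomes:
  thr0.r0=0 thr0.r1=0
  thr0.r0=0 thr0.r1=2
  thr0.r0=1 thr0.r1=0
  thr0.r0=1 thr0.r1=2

outcome vector order: (thr0.r0,thr0.r1)
TSO: 3 outcomes — {0/0 0/2 1/2}
claimed∖TSO = {1/0}

spurious: thr0.r0=1 thr0.r1=0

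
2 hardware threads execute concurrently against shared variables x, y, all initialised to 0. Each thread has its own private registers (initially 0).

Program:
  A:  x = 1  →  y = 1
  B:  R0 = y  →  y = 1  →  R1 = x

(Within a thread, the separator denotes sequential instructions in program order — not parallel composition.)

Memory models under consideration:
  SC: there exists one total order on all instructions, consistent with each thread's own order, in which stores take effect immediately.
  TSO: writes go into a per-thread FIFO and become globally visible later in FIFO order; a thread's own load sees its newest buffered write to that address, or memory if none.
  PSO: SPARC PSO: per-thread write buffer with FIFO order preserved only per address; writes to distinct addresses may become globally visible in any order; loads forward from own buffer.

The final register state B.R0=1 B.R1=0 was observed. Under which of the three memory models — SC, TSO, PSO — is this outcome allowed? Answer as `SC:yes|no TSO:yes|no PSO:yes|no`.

SC:no TSO:no PSO:yes

outcome vector order: (B.R0,B.R1)
under SC → 0/0 0/1 1/1
under TSO → 0/0 0/1 1/1
under PSO → 0/0 0/1 1/0 1/1
target 1/0 ∈ {PSO}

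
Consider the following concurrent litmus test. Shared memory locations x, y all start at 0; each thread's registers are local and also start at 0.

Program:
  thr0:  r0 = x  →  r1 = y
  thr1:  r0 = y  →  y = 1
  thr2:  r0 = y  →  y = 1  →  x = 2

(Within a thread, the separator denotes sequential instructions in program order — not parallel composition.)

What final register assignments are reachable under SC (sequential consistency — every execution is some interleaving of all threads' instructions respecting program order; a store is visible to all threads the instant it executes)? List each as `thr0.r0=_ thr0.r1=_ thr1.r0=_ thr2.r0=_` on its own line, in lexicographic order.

thr0.r0=0 thr0.r1=0 thr1.r0=0 thr2.r0=0
thr0.r0=0 thr0.r1=0 thr1.r0=0 thr2.r0=1
thr0.r0=0 thr0.r1=0 thr1.r0=1 thr2.r0=0
thr0.r0=0 thr0.r1=1 thr1.r0=0 thr2.r0=0
thr0.r0=0 thr0.r1=1 thr1.r0=0 thr2.r0=1
thr0.r0=0 thr0.r1=1 thr1.r0=1 thr2.r0=0
thr0.r0=2 thr0.r1=1 thr1.r0=0 thr2.r0=0
thr0.r0=2 thr0.r1=1 thr1.r0=0 thr2.r0=1
thr0.r0=2 thr0.r1=1 thr1.r0=1 thr2.r0=0

outcome vector order: (thr0.r0,thr0.r1,thr1.r0,thr2.r0)
|SC outcomes| = 9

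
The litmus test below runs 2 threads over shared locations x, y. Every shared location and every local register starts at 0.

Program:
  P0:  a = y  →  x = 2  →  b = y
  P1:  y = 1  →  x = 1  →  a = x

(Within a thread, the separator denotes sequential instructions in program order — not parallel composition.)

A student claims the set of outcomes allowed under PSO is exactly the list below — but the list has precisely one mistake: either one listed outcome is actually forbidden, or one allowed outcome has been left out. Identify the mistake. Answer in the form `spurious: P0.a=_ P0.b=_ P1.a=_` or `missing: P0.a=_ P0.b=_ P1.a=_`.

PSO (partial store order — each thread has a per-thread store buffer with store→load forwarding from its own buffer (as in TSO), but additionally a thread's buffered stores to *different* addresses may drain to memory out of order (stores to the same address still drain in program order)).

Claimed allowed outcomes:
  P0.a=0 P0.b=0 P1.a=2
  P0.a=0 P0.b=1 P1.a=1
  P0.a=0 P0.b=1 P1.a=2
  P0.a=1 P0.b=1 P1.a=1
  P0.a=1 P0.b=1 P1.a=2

outcome vector order: (P0.a,P0.b,P1.a)
under PSO → 0/0/1 0/0/2 0/1/1 0/1/2 1/1/1 1/1/2
PSO∖claimed = {0/0/1}

missing: P0.a=0 P0.b=0 P1.a=1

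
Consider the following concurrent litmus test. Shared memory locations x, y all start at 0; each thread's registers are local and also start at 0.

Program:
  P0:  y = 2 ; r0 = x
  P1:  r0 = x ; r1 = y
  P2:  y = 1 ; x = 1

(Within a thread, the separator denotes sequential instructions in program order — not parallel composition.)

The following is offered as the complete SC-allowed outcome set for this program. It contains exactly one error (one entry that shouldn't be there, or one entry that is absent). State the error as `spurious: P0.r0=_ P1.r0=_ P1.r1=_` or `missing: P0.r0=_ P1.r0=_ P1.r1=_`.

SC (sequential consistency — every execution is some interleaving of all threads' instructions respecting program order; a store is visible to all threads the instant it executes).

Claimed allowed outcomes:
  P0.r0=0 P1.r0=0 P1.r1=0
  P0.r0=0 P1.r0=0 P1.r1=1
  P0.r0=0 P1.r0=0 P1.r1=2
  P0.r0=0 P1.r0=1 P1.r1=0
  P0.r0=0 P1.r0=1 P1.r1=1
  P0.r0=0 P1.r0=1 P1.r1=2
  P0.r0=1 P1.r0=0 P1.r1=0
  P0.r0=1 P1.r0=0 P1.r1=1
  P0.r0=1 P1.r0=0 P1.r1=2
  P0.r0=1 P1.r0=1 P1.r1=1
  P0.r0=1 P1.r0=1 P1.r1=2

outcome vector order: (P0.r0,P1.r0,P1.r1)
SC: 10 outcomes — {<0 0 0> <0 0 1> <0 0 2> <0 1 1> <0 1 2> <1 0 0> <1 0 1> <1 0 2> <1 1 1> <1 1 2>}
claimed∖SC = {<0 1 0>}

spurious: P0.r0=0 P1.r0=1 P1.r1=0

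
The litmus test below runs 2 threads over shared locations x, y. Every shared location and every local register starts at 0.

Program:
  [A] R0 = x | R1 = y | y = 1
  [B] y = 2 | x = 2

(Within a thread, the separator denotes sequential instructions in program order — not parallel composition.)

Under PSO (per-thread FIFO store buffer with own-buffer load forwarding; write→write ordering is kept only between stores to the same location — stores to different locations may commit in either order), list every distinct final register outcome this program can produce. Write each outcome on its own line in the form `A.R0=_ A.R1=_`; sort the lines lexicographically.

A.R0=0 A.R1=0
A.R0=0 A.R1=2
A.R0=2 A.R1=0
A.R0=2 A.R1=2

outcome vector order: (A.R0,A.R1)
|PSO outcomes| = 4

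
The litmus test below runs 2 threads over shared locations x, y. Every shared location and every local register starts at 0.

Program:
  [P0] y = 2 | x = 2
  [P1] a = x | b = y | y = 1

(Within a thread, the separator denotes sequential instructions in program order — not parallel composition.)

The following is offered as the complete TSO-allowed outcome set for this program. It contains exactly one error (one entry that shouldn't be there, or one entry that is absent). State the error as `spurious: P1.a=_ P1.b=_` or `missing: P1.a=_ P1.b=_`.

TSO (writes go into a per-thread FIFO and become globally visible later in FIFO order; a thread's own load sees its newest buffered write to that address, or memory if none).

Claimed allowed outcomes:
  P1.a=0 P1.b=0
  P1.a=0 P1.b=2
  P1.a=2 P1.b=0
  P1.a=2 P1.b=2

spurious: P1.a=2 P1.b=0

outcome vector order: (P1.a,P1.b)
TSO (3): 00 02 22
claimed∖TSO = {20}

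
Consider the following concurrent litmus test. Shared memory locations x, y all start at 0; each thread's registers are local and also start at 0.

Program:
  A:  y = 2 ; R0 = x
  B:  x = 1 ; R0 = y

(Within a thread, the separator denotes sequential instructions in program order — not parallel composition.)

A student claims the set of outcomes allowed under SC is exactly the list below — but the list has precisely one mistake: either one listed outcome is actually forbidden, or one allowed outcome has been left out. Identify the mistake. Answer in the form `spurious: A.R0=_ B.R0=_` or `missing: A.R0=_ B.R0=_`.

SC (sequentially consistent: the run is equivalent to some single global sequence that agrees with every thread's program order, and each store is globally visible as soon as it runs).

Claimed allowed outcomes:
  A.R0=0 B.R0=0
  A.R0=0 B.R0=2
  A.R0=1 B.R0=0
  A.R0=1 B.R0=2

spurious: A.R0=0 B.R0=0

outcome vector order: (A.R0,B.R0)
SC: 3 outcomes — {(0,2) (1,0) (1,2)}
claimed∖SC = {(0,0)}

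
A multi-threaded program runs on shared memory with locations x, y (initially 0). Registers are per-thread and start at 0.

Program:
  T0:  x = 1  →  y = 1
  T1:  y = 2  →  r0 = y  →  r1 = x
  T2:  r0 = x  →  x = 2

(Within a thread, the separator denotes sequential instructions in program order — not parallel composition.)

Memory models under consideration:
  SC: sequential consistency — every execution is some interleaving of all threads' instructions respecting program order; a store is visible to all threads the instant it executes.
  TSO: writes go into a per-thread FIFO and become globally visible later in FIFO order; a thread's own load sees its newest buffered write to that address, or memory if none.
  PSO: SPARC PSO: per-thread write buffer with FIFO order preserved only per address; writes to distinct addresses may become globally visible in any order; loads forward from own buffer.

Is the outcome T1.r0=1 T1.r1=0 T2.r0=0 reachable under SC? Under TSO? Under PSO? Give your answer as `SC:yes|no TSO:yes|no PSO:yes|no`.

SC:no TSO:no PSO:yes

outcome vector order: (T1.r0,T1.r1,T2.r0)
SC (10): <1 1 0>, <1 1 1>, <1 2 0>, <1 2 1>, <2 0 0>, <2 0 1>, <2 1 0>, <2 1 1>, <2 2 0>, <2 2 1>
TSO (10): <1 1 0>, <1 1 1>, <1 2 0>, <1 2 1>, <2 0 0>, <2 0 1>, <2 1 0>, <2 1 1>, <2 2 0>, <2 2 1>
PSO (12): <1 0 0>, <1 0 1>, <1 1 0>, <1 1 1>, <1 2 0>, <1 2 1>, <2 0 0>, <2 0 1>, <2 1 0>, <2 1 1>, <2 2 0>, <2 2 1>
target <1 0 0> ∈ {PSO}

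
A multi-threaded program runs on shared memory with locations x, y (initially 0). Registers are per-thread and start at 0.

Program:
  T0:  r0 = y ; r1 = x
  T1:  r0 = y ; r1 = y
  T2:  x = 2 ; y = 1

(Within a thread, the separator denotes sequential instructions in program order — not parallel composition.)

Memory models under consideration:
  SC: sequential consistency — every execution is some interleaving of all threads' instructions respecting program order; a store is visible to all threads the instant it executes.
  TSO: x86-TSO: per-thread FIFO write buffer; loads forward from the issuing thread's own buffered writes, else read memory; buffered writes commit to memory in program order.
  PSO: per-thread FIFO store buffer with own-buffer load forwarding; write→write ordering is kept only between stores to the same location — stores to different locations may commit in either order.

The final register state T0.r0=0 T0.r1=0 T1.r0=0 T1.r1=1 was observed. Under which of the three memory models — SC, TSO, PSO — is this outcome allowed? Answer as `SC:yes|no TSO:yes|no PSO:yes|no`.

SC:yes TSO:yes PSO:yes

outcome vector order: (T0.r0,T0.r1,T1.r0,T1.r1)
SC (9): <0 0 0 0> <0 0 0 1> <0 0 1 1> <0 2 0 0> <0 2 0 1> <0 2 1 1> <1 2 0 0> <1 2 0 1> <1 2 1 1>
TSO (9): <0 0 0 0> <0 0 0 1> <0 0 1 1> <0 2 0 0> <0 2 0 1> <0 2 1 1> <1 2 0 0> <1 2 0 1> <1 2 1 1>
PSO (12): <0 0 0 0> <0 0 0 1> <0 0 1 1> <0 2 0 0> <0 2 0 1> <0 2 1 1> <1 0 0 0> <1 0 0 1> <1 0 1 1> <1 2 0 0> <1 2 0 1> <1 2 1 1>
target <0 0 0 1> ∈ {SC,TSO,PSO}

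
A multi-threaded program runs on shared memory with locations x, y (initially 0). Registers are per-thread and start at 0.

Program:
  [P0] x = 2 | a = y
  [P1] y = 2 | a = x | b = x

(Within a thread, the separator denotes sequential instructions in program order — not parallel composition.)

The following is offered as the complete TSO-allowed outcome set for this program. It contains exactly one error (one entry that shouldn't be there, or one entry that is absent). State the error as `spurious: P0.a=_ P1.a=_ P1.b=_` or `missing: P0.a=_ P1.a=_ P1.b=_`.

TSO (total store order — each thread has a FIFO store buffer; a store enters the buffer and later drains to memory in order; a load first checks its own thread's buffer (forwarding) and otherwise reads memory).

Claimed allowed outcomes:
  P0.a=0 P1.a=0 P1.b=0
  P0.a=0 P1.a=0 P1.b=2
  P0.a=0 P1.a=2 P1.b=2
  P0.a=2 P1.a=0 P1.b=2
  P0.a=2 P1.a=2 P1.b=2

missing: P0.a=2 P1.a=0 P1.b=0

outcome vector order: (P0.a,P1.a,P1.b)
[TSO] allowed = {0/0/0 0/0/2 0/2/2 2/0/0 2/0/2 2/2/2}
TSO∖claimed = {2/0/0}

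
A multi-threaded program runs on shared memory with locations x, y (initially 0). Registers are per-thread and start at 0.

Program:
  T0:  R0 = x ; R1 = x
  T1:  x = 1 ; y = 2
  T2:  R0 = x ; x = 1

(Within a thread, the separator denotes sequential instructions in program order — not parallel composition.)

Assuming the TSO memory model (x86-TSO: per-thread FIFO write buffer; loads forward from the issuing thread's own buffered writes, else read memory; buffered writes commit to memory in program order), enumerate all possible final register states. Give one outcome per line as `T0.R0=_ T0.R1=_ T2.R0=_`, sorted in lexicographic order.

outcome vector order: (T0.R0,T0.R1,T2.R0)
|TSO outcomes| = 6

T0.R0=0 T0.R1=0 T2.R0=0
T0.R0=0 T0.R1=0 T2.R0=1
T0.R0=0 T0.R1=1 T2.R0=0
T0.R0=0 T0.R1=1 T2.R0=1
T0.R0=1 T0.R1=1 T2.R0=0
T0.R0=1 T0.R1=1 T2.R0=1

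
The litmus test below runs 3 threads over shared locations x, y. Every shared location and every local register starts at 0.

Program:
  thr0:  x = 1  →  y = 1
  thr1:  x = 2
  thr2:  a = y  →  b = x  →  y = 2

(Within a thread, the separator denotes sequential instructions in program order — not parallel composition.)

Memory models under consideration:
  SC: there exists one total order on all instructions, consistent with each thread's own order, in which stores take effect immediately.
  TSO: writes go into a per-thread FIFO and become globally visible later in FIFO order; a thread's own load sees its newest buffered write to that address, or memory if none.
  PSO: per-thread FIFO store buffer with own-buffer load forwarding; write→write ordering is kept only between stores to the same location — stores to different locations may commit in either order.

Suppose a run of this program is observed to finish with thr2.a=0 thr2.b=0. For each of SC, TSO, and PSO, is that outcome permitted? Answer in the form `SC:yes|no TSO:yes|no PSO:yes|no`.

outcome vector order: (thr2.a,thr2.b)
SC (5): 0/0 0/1 0/2 1/1 1/2
TSO (5): 0/0 0/1 0/2 1/1 1/2
PSO (6): 0/0 0/1 0/2 1/0 1/1 1/2
target 0/0 ∈ {SC,TSO,PSO}

SC:yes TSO:yes PSO:yes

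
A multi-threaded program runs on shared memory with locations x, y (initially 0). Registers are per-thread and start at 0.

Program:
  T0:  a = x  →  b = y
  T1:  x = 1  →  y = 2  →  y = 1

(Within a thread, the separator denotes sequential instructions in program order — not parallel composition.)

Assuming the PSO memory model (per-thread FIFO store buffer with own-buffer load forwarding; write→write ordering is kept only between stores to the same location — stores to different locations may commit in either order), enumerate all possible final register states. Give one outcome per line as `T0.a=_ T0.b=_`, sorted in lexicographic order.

T0.a=0 T0.b=0
T0.a=0 T0.b=1
T0.a=0 T0.b=2
T0.a=1 T0.b=0
T0.a=1 T0.b=1
T0.a=1 T0.b=2

outcome vector order: (T0.a,T0.b)
|PSO outcomes| = 6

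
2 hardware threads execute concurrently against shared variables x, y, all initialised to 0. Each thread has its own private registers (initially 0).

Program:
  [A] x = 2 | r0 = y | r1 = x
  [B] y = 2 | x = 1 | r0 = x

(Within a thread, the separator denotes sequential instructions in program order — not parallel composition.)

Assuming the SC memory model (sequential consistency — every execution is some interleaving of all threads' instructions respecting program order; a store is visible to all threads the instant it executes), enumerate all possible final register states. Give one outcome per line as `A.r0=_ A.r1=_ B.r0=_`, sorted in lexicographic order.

outcome vector order: (A.r0,A.r1,B.r0)
|SC outcomes| = 5

A.r0=0 A.r1=1 B.r0=1
A.r0=0 A.r1=2 B.r0=1
A.r0=2 A.r1=1 B.r0=1
A.r0=2 A.r1=2 B.r0=1
A.r0=2 A.r1=2 B.r0=2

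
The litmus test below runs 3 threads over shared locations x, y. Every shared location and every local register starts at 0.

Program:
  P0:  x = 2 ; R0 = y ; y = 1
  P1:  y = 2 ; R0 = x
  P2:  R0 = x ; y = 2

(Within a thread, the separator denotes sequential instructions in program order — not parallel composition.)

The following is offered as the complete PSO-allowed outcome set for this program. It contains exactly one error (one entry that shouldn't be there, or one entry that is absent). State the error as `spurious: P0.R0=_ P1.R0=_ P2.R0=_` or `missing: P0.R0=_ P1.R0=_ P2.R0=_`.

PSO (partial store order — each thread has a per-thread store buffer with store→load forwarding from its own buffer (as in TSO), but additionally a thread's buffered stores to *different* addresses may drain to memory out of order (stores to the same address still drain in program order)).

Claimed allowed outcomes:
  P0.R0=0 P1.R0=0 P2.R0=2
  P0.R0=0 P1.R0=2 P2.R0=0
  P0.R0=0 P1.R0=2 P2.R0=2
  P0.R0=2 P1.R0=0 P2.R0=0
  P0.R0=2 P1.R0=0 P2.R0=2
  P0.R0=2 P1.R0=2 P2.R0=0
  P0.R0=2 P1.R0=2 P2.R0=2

outcome vector order: (P0.R0,P1.R0,P2.R0)
[PSO] allowed = {<0 0 0>, <0 0 2>, <0 2 0>, <0 2 2>, <2 0 0>, <2 0 2>, <2 2 0>, <2 2 2>}
PSO∖claimed = {<0 0 0>}

missing: P0.R0=0 P1.R0=0 P2.R0=0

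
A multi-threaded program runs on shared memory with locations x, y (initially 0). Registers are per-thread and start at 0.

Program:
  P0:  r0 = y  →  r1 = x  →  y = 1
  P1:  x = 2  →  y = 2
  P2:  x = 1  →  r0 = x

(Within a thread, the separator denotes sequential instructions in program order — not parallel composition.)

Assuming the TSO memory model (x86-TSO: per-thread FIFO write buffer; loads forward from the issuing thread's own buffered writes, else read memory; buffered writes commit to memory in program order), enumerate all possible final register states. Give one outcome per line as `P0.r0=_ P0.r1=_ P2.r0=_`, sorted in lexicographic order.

outcome vector order: (P0.r0,P0.r1,P2.r0)
|TSO outcomes| = 9

P0.r0=0 P0.r1=0 P2.r0=1
P0.r0=0 P0.r1=0 P2.r0=2
P0.r0=0 P0.r1=1 P2.r0=1
P0.r0=0 P0.r1=1 P2.r0=2
P0.r0=0 P0.r1=2 P2.r0=1
P0.r0=0 P0.r1=2 P2.r0=2
P0.r0=2 P0.r1=1 P2.r0=1
P0.r0=2 P0.r1=2 P2.r0=1
P0.r0=2 P0.r1=2 P2.r0=2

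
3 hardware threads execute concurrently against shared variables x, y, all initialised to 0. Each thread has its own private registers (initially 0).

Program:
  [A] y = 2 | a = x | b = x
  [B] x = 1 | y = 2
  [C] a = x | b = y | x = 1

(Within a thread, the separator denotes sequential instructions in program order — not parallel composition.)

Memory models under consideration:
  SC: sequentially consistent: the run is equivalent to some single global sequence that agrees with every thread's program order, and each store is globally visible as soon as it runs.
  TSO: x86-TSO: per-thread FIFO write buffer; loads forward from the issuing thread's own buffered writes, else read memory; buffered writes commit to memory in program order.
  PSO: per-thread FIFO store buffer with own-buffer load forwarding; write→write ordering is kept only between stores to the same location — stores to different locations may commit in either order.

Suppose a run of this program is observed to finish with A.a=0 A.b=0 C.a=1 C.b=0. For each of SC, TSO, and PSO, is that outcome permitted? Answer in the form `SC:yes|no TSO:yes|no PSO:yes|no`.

outcome vector order: (A.a,A.b,C.a,C.b)
[SC] allowed = {(0,0,0,0); (0,0,0,2); (0,0,1,2); (0,1,0,0); (0,1,0,2); (0,1,1,2); (1,1,0,0); (1,1,0,2); (1,1,1,0); (1,1,1,2)}
[TSO] allowed = {(0,0,0,0); (0,0,0,2); (0,0,1,0); (0,0,1,2); (0,1,0,0); (0,1,0,2); (0,1,1,0); (0,1,1,2); (1,1,0,0); (1,1,0,2); (1,1,1,0); (1,1,1,2)}
[PSO] allowed = {(0,0,0,0); (0,0,0,2); (0,0,1,0); (0,0,1,2); (0,1,0,0); (0,1,0,2); (0,1,1,0); (0,1,1,2); (1,1,0,0); (1,1,0,2); (1,1,1,0); (1,1,1,2)}
target (0,0,1,0) ∈ {TSO,PSO}

SC:no TSO:yes PSO:yes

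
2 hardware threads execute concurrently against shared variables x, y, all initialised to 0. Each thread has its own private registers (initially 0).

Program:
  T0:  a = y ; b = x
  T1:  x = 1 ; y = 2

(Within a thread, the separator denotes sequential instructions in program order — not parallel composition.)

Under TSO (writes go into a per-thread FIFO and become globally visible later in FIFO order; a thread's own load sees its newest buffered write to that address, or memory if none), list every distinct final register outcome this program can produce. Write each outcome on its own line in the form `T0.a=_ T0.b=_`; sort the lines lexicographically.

T0.a=0 T0.b=0
T0.a=0 T0.b=1
T0.a=2 T0.b=1

outcome vector order: (T0.a,T0.b)
|TSO outcomes| = 3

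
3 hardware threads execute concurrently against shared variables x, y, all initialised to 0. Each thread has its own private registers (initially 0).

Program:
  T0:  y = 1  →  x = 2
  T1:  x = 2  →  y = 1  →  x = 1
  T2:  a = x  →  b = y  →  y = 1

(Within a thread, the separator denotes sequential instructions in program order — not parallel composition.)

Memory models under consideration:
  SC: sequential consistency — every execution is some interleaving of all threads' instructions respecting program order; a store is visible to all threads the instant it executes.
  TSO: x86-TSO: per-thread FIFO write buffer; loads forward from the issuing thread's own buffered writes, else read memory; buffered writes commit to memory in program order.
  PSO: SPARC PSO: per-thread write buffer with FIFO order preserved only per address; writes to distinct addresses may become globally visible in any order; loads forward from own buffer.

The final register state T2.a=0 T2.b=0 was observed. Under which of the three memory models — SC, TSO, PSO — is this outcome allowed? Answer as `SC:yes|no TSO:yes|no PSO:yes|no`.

SC:yes TSO:yes PSO:yes

outcome vector order: (T2.a,T2.b)
SC (5): 0/0, 0/1, 1/1, 2/0, 2/1
TSO (5): 0/0, 0/1, 1/1, 2/0, 2/1
PSO (6): 0/0, 0/1, 1/0, 1/1, 2/0, 2/1
target 0/0 ∈ {SC,TSO,PSO}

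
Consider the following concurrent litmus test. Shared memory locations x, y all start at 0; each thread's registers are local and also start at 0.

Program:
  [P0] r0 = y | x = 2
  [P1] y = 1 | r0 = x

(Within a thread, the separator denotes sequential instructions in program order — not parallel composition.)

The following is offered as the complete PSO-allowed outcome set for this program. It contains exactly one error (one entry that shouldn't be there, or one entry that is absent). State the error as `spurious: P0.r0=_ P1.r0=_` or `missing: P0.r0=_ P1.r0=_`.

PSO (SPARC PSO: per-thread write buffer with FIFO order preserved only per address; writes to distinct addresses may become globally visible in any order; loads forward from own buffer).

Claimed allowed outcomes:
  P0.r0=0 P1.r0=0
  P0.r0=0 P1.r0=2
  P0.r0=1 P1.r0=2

outcome vector order: (P0.r0,P1.r0)
PSO (4): <0 0>; <0 2>; <1 0>; <1 2>
PSO∖claimed = {<1 0>}

missing: P0.r0=1 P1.r0=0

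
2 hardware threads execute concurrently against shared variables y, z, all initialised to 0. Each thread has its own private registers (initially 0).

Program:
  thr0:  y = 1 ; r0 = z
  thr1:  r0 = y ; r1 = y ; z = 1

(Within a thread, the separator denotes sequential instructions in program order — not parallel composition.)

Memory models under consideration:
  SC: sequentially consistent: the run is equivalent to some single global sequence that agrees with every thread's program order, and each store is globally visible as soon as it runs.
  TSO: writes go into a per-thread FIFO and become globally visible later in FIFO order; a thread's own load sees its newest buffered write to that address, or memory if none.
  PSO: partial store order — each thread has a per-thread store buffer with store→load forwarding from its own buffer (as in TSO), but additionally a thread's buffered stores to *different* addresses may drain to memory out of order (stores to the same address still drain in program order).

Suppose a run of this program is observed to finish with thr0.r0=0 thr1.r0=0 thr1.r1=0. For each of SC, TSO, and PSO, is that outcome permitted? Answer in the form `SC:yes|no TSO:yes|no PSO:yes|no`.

outcome vector order: (thr0.r0,thr1.r0,thr1.r1)
SC (6): (0,0,0), (0,0,1), (0,1,1), (1,0,0), (1,0,1), (1,1,1)
TSO (6): (0,0,0), (0,0,1), (0,1,1), (1,0,0), (1,0,1), (1,1,1)
PSO (6): (0,0,0), (0,0,1), (0,1,1), (1,0,0), (1,0,1), (1,1,1)
target (0,0,0) ∈ {SC,TSO,PSO}

SC:yes TSO:yes PSO:yes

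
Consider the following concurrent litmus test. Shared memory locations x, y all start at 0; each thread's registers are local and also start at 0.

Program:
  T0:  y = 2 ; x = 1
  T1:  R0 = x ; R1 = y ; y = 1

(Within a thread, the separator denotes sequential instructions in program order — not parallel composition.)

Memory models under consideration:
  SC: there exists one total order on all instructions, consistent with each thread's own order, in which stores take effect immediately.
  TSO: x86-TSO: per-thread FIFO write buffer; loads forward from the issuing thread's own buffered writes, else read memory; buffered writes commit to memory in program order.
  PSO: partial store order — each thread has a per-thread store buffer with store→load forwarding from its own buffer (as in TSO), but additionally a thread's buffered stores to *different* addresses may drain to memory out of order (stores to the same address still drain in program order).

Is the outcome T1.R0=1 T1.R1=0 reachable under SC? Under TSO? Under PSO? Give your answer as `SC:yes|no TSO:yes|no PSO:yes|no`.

outcome vector order: (T1.R0,T1.R1)
SC (3): 0/0, 0/2, 1/2
TSO (3): 0/0, 0/2, 1/2
PSO (4): 0/0, 0/2, 1/0, 1/2
target 1/0 ∈ {PSO}

SC:no TSO:no PSO:yes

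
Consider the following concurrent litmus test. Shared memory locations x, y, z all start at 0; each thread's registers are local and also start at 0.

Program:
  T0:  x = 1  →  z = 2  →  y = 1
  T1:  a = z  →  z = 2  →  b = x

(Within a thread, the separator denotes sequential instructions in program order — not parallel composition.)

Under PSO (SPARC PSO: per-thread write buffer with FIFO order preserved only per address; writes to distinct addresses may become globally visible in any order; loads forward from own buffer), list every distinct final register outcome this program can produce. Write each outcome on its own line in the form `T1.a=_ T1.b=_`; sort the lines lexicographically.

outcome vector order: (T1.a,T1.b)
|PSO outcomes| = 4

T1.a=0 T1.b=0
T1.a=0 T1.b=1
T1.a=2 T1.b=0
T1.a=2 T1.b=1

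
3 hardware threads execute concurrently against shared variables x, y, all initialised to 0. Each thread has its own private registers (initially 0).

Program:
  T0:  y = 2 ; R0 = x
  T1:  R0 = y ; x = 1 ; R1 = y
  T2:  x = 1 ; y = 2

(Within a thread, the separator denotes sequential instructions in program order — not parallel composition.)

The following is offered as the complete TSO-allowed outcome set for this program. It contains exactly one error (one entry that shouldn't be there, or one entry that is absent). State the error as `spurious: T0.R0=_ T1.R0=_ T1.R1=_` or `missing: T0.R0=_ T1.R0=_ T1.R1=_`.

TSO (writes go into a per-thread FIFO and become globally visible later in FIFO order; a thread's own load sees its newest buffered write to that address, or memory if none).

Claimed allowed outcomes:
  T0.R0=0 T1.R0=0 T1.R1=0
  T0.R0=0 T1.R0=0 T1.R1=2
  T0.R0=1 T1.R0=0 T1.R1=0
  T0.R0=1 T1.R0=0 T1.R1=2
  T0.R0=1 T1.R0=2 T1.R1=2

outcome vector order: (T0.R0,T1.R0,T1.R1)
TSO (6): <0 0 0> <0 0 2> <0 2 2> <1 0 0> <1 0 2> <1 2 2>
TSO∖claimed = {<0 2 2>}

missing: T0.R0=0 T1.R0=2 T1.R1=2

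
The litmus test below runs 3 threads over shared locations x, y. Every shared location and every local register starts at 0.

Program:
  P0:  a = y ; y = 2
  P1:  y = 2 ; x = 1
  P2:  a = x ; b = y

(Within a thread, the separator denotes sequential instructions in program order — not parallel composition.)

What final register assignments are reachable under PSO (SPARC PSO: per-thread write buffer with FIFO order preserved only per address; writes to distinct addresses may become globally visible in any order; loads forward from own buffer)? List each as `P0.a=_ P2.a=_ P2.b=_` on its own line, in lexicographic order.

P0.a=0 P2.a=0 P2.b=0
P0.a=0 P2.a=0 P2.b=2
P0.a=0 P2.a=1 P2.b=0
P0.a=0 P2.a=1 P2.b=2
P0.a=2 P2.a=0 P2.b=0
P0.a=2 P2.a=0 P2.b=2
P0.a=2 P2.a=1 P2.b=0
P0.a=2 P2.a=1 P2.b=2

outcome vector order: (P0.a,P2.a,P2.b)
|PSO outcomes| = 8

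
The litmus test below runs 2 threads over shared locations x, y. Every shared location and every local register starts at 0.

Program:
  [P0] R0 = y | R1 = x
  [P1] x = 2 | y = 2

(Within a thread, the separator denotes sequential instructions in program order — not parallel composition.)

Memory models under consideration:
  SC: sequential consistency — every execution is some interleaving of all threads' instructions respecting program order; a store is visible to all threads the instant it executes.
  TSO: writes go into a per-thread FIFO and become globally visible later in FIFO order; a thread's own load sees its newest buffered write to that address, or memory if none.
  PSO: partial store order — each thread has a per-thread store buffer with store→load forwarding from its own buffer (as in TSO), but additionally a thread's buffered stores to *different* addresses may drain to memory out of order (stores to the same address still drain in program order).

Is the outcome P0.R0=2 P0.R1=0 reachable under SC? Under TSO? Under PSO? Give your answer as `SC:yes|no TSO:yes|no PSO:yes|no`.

outcome vector order: (P0.R0,P0.R1)
under SC → <0 0>, <0 2>, <2 2>
under TSO → <0 0>, <0 2>, <2 2>
under PSO → <0 0>, <0 2>, <2 0>, <2 2>
target <2 0> ∈ {PSO}

SC:no TSO:no PSO:yes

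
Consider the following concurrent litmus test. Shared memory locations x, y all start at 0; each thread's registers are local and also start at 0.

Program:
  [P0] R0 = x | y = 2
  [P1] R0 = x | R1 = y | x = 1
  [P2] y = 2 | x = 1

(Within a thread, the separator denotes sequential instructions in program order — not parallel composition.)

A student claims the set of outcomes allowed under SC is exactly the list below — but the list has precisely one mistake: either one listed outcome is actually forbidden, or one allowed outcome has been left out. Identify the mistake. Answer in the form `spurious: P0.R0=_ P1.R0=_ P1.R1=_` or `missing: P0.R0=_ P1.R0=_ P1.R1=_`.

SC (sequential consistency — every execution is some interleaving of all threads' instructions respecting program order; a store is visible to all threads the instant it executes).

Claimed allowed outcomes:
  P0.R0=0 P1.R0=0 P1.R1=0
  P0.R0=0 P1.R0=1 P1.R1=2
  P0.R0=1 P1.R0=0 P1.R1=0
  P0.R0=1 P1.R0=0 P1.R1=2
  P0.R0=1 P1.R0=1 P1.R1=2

missing: P0.R0=0 P1.R0=0 P1.R1=2

outcome vector order: (P0.R0,P1.R0,P1.R1)
SC (6): (0,0,0) (0,0,2) (0,1,2) (1,0,0) (1,0,2) (1,1,2)
SC∖claimed = {(0,0,2)}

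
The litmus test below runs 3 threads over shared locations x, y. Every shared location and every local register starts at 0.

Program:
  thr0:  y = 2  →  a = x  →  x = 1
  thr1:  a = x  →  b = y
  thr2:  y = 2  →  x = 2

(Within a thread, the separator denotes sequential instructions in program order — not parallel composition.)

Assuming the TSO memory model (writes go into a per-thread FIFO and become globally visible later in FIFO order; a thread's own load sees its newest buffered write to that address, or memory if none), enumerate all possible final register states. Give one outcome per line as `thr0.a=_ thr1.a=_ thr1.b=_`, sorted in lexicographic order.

thr0.a=0 thr1.a=0 thr1.b=0
thr0.a=0 thr1.a=0 thr1.b=2
thr0.a=0 thr1.a=1 thr1.b=2
thr0.a=0 thr1.a=2 thr1.b=2
thr0.a=2 thr1.a=0 thr1.b=0
thr0.a=2 thr1.a=0 thr1.b=2
thr0.a=2 thr1.a=1 thr1.b=2
thr0.a=2 thr1.a=2 thr1.b=2

outcome vector order: (thr0.a,thr1.a,thr1.b)
|TSO outcomes| = 8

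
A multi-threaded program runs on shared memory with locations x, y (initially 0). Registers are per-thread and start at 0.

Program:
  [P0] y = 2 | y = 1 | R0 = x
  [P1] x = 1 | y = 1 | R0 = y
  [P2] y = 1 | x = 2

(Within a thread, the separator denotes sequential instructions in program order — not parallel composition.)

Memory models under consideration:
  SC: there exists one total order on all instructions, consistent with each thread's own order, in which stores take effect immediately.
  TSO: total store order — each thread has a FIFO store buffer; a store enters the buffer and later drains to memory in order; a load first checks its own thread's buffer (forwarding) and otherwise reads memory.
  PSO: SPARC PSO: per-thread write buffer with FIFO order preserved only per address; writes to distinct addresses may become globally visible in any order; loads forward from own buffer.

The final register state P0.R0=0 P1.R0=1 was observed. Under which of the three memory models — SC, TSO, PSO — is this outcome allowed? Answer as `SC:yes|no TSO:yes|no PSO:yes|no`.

SC:yes TSO:yes PSO:yes

outcome vector order: (P0.R0,P1.R0)
under SC → 01 11 12 21 22
under TSO → 01 02 11 12 21 22
under PSO → 01 02 11 12 21 22
target 01 ∈ {SC,TSO,PSO}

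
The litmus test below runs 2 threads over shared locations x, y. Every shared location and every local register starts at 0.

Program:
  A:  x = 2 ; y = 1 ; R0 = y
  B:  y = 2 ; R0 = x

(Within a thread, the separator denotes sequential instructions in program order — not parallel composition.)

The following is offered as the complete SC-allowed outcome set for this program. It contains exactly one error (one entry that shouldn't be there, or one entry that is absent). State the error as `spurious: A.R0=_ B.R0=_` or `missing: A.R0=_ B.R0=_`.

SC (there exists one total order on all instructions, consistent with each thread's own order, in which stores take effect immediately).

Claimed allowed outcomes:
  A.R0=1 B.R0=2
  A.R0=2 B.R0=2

outcome vector order: (A.R0,B.R0)
[SC] allowed = {10; 12; 22}
SC∖claimed = {10}

missing: A.R0=1 B.R0=0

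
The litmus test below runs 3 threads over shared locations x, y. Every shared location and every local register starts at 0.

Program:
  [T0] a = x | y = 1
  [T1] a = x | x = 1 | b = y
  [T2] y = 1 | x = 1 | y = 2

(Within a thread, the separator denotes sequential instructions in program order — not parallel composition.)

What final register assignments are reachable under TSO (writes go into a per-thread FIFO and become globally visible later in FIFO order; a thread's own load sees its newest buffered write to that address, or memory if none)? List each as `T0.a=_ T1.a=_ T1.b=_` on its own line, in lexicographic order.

T0.a=0 T1.a=0 T1.b=0
T0.a=0 T1.a=0 T1.b=1
T0.a=0 T1.a=0 T1.b=2
T0.a=0 T1.a=1 T1.b=1
T0.a=0 T1.a=1 T1.b=2
T0.a=1 T1.a=0 T1.b=0
T0.a=1 T1.a=0 T1.b=1
T0.a=1 T1.a=0 T1.b=2
T0.a=1 T1.a=1 T1.b=1
T0.a=1 T1.a=1 T1.b=2

outcome vector order: (T0.a,T1.a,T1.b)
|TSO outcomes| = 10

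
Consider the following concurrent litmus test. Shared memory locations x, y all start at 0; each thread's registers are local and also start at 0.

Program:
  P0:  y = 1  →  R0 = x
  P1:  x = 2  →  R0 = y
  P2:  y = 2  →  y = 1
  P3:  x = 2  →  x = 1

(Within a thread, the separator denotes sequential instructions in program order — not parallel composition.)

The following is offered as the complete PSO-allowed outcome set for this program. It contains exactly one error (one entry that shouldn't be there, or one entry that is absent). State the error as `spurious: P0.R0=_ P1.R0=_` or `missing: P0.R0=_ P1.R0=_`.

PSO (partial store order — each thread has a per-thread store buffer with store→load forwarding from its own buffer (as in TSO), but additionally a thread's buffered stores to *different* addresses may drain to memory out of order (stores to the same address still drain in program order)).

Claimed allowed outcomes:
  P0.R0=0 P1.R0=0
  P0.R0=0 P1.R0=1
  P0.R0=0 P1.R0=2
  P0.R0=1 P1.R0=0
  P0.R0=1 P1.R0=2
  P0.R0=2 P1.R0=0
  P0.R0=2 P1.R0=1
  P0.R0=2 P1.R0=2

missing: P0.R0=1 P1.R0=1

outcome vector order: (P0.R0,P1.R0)
PSO: 9 outcomes — {<0 0> <0 1> <0 2> <1 0> <1 1> <1 2> <2 0> <2 1> <2 2>}
PSO∖claimed = {<1 1>}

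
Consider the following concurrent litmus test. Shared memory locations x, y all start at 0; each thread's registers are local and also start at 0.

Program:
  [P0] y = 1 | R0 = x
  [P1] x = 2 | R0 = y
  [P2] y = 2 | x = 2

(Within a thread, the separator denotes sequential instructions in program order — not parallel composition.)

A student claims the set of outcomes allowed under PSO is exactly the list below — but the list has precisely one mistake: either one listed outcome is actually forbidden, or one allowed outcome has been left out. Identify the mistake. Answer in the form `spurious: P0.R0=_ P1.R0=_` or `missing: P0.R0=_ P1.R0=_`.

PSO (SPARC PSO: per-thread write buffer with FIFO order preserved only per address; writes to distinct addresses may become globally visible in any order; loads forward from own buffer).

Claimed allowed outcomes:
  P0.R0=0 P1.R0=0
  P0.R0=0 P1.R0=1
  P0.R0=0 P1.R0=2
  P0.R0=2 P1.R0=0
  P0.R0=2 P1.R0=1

outcome vector order: (P0.R0,P1.R0)
under PSO → (0,0), (0,1), (0,2), (2,0), (2,1), (2,2)
PSO∖claimed = {(2,2)}

missing: P0.R0=2 P1.R0=2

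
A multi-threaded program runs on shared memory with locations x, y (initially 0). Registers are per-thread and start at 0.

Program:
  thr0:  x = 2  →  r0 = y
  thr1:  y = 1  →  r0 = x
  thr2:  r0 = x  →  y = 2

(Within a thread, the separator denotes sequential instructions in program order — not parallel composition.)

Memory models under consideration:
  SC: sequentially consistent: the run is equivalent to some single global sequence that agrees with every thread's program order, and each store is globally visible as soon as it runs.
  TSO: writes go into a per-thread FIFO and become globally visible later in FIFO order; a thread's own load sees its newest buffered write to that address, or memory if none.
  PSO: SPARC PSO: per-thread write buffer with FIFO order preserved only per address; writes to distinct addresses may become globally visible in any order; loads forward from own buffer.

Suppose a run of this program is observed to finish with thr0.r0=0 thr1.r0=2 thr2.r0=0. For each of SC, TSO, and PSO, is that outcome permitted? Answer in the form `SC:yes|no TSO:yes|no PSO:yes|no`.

outcome vector order: (thr0.r0,thr1.r0,thr2.r0)
[SC] allowed = {0/2/0; 0/2/2; 1/0/0; 1/0/2; 1/2/0; 1/2/2; 2/0/0; 2/0/2; 2/2/0; 2/2/2}
[TSO] allowed = {0/0/0; 0/0/2; 0/2/0; 0/2/2; 1/0/0; 1/0/2; 1/2/0; 1/2/2; 2/0/0; 2/0/2; 2/2/0; 2/2/2}
[PSO] allowed = {0/0/0; 0/0/2; 0/2/0; 0/2/2; 1/0/0; 1/0/2; 1/2/0; 1/2/2; 2/0/0; 2/0/2; 2/2/0; 2/2/2}
target 0/2/0 ∈ {SC,TSO,PSO}

SC:yes TSO:yes PSO:yes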